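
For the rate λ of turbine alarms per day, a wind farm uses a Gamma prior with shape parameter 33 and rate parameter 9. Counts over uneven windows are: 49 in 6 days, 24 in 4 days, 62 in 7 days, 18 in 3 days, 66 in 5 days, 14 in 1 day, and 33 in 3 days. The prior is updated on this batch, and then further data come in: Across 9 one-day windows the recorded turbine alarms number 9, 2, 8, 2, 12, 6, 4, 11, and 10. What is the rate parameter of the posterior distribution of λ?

Total count: 49 + 24 + 62 + 18 + 66 + 14 + 33 = 266.
Total exposure: 6 + 4 + 7 + 3 + 5 + 1 + 3 = 29 days.
After the first batch: Gamma(33 + 266, 9 + 29) = Gamma(299, 38).
Total count: 9 + 2 + 8 + 2 + 12 + 6 + 4 + 11 + 10 = 64.
Total exposure: 9 days.
After the second batch: Gamma(299 + 64, 38 + 9) = Gamma(363, 47).

47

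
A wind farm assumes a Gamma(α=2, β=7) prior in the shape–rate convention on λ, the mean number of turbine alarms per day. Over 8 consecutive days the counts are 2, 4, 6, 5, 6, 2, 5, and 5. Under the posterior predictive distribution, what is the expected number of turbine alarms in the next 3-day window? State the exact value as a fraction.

37/5

Total count: 2 + 4 + 6 + 5 + 6 + 2 + 5 + 5 = 35.
Total exposure: 8 days.
Gamma(α, β) with Poisson data over total exposure Σt gives posterior Gamma(α+Σx, β+Σt) = Gamma(37, 15).
Predictive mean over a 3-day window = T·E[λ|data] = 3·37/15 = 37/5.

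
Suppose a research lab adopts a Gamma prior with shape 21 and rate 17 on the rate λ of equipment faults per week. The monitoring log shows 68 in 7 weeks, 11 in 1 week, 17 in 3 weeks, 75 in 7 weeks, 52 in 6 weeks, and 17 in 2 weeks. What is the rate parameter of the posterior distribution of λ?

Total count: 68 + 11 + 17 + 75 + 52 + 17 = 240.
Total exposure: 7 + 1 + 3 + 7 + 6 + 2 = 26 weeks.
Posterior: α' = 21 + 240 = 261, β' = 17 + 26 = 43.

43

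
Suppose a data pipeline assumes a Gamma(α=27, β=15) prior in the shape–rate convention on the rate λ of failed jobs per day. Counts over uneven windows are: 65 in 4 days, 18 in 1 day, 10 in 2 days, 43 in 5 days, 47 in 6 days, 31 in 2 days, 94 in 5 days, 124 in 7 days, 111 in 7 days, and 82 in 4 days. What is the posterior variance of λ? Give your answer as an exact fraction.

Total count: 65 + 18 + 10 + 43 + 47 + 31 + 94 + 124 + 111 + 82 = 625.
Total exposure: 4 + 1 + 2 + 5 + 6 + 2 + 5 + 7 + 7 + 4 = 43 days.
The Gamma prior is conjugate for the Poisson rate, so λ | data ~ Gamma(27+625, 15+43) = Gamma(652, 58).
Posterior variance = α'/β'² = 652/3364 = 163/841.

163/841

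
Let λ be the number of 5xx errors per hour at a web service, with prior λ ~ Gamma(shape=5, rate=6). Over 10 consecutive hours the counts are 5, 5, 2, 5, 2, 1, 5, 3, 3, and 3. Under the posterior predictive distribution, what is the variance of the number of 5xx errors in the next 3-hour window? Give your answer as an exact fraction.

Total count: 5 + 5 + 2 + 5 + 2 + 1 + 5 + 3 + 3 + 3 = 34.
Total exposure: 10 hours.
Posterior: α' = 5 + 34 = 39, β' = 6 + 10 = 16.
The posterior predictive for a window of length T is Negative Binomial with variance T·α'·(β'+T)/β'² = 3·39·19/256 = 2223/256.

2223/256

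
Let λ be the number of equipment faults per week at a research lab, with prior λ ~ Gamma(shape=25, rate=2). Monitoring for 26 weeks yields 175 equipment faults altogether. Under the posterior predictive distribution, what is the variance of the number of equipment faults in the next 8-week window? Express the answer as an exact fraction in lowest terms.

3600/49

Total count 175 over total exposure 26 weeks.
Gamma(α, β) with Poisson data over total exposure Σt gives posterior Gamma(α+Σx, β+Σt) = Gamma(200, 28).
The posterior predictive for a window of length T is Negative Binomial with variance T·α'·(β'+T)/β'² = 8·200·36/784 = 3600/49.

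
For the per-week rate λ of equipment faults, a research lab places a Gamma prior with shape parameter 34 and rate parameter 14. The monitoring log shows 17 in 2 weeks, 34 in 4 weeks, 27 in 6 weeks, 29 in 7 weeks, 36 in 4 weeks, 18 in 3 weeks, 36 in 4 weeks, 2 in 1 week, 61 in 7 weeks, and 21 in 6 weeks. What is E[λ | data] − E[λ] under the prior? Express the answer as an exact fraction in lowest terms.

Total count: 17 + 34 + 27 + 29 + 36 + 18 + 36 + 2 + 61 + 21 = 281.
Total exposure: 2 + 4 + 6 + 7 + 4 + 3 + 4 + 1 + 7 + 6 = 44 weeks.
Gamma(α, β) with Poisson data over total exposure Σt gives posterior Gamma(α+Σx, β+Σt) = Gamma(315, 58).
Posterior mean = 315/58 = 315/58; prior mean = 34/14 = 17/7. Difference = 315/58 − 17/7 = 1219/406.

1219/406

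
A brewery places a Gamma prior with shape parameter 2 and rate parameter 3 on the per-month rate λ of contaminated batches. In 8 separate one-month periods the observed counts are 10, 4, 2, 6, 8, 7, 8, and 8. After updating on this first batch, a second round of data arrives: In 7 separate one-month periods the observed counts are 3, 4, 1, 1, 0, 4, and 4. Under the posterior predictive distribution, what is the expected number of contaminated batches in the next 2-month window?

8

Total count: 10 + 4 + 2 + 6 + 8 + 7 + 8 + 8 = 53.
Total exposure: 8 months.
After the first batch: Gamma(2 + 53, 3 + 8) = Gamma(55, 11).
Total count: 3 + 4 + 1 + 1 + 0 + 4 + 4 = 17.
Total exposure: 7 months.
After the second batch: Gamma(55 + 17, 11 + 7) = Gamma(72, 18).
Predictive mean over a 2-month window = T·E[λ|data] = 2·72/18 = 8.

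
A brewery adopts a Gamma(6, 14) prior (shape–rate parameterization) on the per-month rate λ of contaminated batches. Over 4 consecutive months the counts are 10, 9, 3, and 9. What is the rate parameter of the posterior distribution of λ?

Total count: 10 + 9 + 3 + 9 = 31.
Total exposure: 4 months.
By Gamma–Poisson conjugacy, the posterior is Gamma(α + Σx, β + Σt) = Gamma(6 + 31, 14 + 4) = Gamma(37, 18).

18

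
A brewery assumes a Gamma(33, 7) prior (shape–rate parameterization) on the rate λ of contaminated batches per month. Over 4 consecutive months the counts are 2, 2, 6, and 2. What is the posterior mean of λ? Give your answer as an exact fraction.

45/11

Total count: 2 + 2 + 6 + 2 = 12.
Total exposure: 4 months.
The Gamma prior is conjugate for the Poisson rate, so λ | data ~ Gamma(33+12, 7+4) = Gamma(45, 11).
Posterior mean = α'/β' = 45/11.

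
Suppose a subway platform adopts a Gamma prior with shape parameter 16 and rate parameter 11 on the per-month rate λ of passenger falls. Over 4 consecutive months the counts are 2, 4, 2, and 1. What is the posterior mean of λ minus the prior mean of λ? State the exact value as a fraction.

7/33

Total count: 2 + 4 + 2 + 1 = 9.
Total exposure: 4 months.
The Gamma prior is conjugate for the Poisson rate, so λ | data ~ Gamma(16+9, 11+4) = Gamma(25, 15).
Posterior mean = 25/15 = 5/3; prior mean = 16/11 = 16/11. Difference = 5/3 − 16/11 = 7/33.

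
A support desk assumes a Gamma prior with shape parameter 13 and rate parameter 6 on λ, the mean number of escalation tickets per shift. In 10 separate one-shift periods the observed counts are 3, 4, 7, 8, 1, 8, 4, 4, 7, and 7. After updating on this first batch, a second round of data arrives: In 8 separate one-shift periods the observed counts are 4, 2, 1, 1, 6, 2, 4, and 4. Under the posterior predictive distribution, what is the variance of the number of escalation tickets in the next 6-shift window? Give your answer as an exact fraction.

225/8

Total count: 3 + 4 + 7 + 8 + 1 + 8 + 4 + 4 + 7 + 7 = 53.
Total exposure: 10 shifts.
After the first batch: Gamma(13 + 53, 6 + 10) = Gamma(66, 16).
Total count: 4 + 2 + 1 + 1 + 6 + 2 + 4 + 4 = 24.
Total exposure: 8 shifts.
After the second batch: Gamma(66 + 24, 16 + 8) = Gamma(90, 24).
The posterior predictive for a window of length T is Negative Binomial with variance T·α'·(β'+T)/β'² = 6·90·30/576 = 225/8.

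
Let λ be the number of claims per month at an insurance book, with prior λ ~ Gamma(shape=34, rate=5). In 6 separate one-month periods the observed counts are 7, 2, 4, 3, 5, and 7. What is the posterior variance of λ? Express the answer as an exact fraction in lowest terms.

62/121

Total count: 7 + 2 + 4 + 3 + 5 + 7 = 28.
Total exposure: 6 months.
Gamma(α, β) with Poisson data over total exposure Σt gives posterior Gamma(α+Σx, β+Σt) = Gamma(62, 11).
Posterior variance = α'/β'² = 62/121.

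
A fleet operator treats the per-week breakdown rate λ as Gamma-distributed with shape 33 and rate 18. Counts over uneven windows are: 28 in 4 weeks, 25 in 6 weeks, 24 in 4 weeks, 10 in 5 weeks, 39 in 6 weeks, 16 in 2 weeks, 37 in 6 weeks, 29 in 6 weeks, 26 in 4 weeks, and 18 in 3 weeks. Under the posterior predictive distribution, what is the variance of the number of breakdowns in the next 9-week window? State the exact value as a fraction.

Total count: 28 + 25 + 24 + 10 + 39 + 16 + 37 + 29 + 26 + 18 = 252.
Total exposure: 4 + 6 + 4 + 5 + 6 + 2 + 6 + 6 + 4 + 3 = 46 weeks.
By Gamma–Poisson conjugacy, the posterior is Gamma(α + Σx, β + Σt) = Gamma(33 + 252, 18 + 46) = Gamma(285, 64).
The posterior predictive for a window of length T is Negative Binomial with variance T·α'·(β'+T)/β'² = 9·285·73/4096 = 187245/4096.

187245/4096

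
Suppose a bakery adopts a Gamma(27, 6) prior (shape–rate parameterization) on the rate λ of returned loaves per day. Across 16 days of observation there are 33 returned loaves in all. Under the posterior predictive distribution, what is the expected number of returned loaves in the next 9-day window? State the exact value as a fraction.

Total count 33 over total exposure 16 days.
Conjugate update: add total count to the shape and total exposure to the rate, giving Gamma(60, 22).
Predictive mean over a 9-day window = T·E[λ|data] = 9·60/22 = 270/11.

270/11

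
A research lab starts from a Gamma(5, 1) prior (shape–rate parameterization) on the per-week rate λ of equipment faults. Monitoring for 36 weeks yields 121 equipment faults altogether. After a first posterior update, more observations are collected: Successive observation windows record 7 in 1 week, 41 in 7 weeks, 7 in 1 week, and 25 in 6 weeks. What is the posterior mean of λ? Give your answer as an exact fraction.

103/26

Total count 121 over total exposure 36 weeks.
After the first batch: Gamma(5 + 121, 1 + 36) = Gamma(126, 37).
Total count: 7 + 41 + 7 + 25 = 80.
Total exposure: 1 + 7 + 1 + 6 = 15 weeks.
After the second batch: Gamma(126 + 80, 37 + 15) = Gamma(206, 52).
Posterior mean = α'/β' = 206/52 = 103/26.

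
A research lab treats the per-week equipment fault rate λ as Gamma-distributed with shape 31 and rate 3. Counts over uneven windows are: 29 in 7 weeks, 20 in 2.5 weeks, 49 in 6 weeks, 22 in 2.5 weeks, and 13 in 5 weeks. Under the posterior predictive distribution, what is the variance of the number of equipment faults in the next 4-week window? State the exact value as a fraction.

4920/169

Total count: 29 + 20 + 49 + 22 + 13 = 133.
Total exposure: 7 + 2.5 + 6 + 2.5 + 5 = 23 weeks.
Posterior: α' = 31 + 133 = 164, β' = 3 + 23 = 26.
The posterior predictive for a window of length T is Negative Binomial with variance T·α'·(β'+T)/β'² = 4·164·30/676 = 4920/169.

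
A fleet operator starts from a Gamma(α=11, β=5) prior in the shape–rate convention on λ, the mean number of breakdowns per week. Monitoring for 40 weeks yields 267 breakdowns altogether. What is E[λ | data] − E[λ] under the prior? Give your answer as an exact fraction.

Total count 267 over total exposure 40 weeks.
Posterior: α' = 11 + 267 = 278, β' = 5 + 40 = 45.
Posterior mean = 278/45 = 278/45; prior mean = 11/5 = 11/5. Difference = 278/45 − 11/5 = 179/45.

179/45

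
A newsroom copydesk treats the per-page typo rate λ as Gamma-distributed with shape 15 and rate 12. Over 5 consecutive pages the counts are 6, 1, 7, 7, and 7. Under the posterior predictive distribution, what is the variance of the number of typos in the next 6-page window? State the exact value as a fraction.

Total count: 6 + 1 + 7 + 7 + 7 = 28.
Total exposure: 5 pages.
The Gamma prior is conjugate for the Poisson rate, so λ | data ~ Gamma(15+28, 12+5) = Gamma(43, 17).
The posterior predictive for a window of length T is Negative Binomial with variance T·α'·(β'+T)/β'² = 6·43·23/289 = 5934/289.

5934/289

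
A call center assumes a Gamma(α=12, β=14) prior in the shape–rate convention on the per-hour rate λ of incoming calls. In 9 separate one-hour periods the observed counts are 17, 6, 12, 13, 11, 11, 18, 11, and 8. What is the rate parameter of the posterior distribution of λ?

23

Total count: 17 + 6 + 12 + 13 + 11 + 11 + 18 + 11 + 8 = 107.
Total exposure: 9 hours.
The Gamma prior is conjugate for the Poisson rate, so λ | data ~ Gamma(12+107, 14+9) = Gamma(119, 23).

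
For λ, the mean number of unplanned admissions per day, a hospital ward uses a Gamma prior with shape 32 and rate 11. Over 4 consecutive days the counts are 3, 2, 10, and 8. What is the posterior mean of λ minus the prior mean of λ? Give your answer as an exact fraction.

25/33

Total count: 3 + 2 + 10 + 8 = 23.
Total exposure: 4 days.
Posterior: α' = 32 + 23 = 55, β' = 11 + 4 = 15.
Posterior mean = 55/15 = 11/3; prior mean = 32/11 = 32/11. Difference = 11/3 − 32/11 = 25/33.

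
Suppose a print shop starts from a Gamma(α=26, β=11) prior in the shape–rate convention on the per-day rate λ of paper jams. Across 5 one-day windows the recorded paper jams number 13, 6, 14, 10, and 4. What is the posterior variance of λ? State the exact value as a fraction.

Total count: 13 + 6 + 14 + 10 + 4 = 47.
Total exposure: 5 days.
Conjugate update: add total count to the shape and total exposure to the rate, giving Gamma(73, 16).
Posterior variance = α'/β'² = 73/256.

73/256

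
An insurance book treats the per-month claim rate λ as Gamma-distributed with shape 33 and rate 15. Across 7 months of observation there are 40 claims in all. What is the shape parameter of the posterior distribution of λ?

73

Total count 40 over total exposure 7 months.
Posterior: α' = 33 + 40 = 73, β' = 15 + 7 = 22.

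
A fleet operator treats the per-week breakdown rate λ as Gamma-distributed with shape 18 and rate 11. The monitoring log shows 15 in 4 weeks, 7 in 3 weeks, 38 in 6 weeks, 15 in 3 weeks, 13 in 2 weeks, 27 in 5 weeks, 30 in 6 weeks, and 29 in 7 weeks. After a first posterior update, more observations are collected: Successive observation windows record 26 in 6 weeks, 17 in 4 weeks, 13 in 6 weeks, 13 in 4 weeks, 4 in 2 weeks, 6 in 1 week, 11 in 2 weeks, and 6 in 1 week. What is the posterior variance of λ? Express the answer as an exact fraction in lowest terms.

Total count: 15 + 7 + 38 + 15 + 13 + 27 + 30 + 29 = 174.
Total exposure: 4 + 3 + 6 + 3 + 2 + 5 + 6 + 7 = 36 weeks.
After the first batch: Gamma(18 + 174, 11 + 36) = Gamma(192, 47).
Total count: 26 + 17 + 13 + 13 + 4 + 6 + 11 + 6 = 96.
Total exposure: 6 + 4 + 6 + 4 + 2 + 1 + 2 + 1 = 26 weeks.
After the second batch: Gamma(192 + 96, 47 + 26) = Gamma(288, 73).
Posterior variance = α'/β'² = 288/5329.

288/5329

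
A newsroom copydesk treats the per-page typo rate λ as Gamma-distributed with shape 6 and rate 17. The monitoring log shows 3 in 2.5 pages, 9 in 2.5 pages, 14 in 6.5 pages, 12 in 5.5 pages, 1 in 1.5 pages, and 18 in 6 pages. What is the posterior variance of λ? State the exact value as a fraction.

Total count: 3 + 9 + 14 + 12 + 1 + 18 = 57.
Total exposure: 2.5 + 2.5 + 6.5 + 5.5 + 1.5 + 6 = 24.5 pages.
The Gamma prior is conjugate for the Poisson rate, so λ | data ~ Gamma(6+57, 17+24.5) = Gamma(63, 83/2).
Posterior variance = α'/β'² = 63/(6889/4) = 252/6889.

252/6889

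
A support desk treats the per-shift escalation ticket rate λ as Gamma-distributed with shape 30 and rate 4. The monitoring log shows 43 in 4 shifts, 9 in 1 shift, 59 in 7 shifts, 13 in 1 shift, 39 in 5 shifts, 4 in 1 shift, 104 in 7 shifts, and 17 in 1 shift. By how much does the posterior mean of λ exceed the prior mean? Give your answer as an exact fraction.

Total count: 43 + 9 + 59 + 13 + 39 + 4 + 104 + 17 = 288.
Total exposure: 4 + 1 + 7 + 1 + 5 + 1 + 7 + 1 = 27 shifts.
Gamma(α, β) with Poisson data over total exposure Σt gives posterior Gamma(α+Σx, β+Σt) = Gamma(318, 31).
Posterior mean = 318/31 = 318/31; prior mean = 30/4 = 15/2. Difference = 318/31 − 15/2 = 171/62.

171/62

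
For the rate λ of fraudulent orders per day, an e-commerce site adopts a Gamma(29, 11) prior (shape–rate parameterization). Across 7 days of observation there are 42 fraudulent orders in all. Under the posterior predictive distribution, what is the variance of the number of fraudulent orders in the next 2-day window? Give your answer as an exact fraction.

Total count 42 over total exposure 7 days.
Conjugate update: add total count to the shape and total exposure to the rate, giving Gamma(71, 18).
The posterior predictive for a window of length T is Negative Binomial with variance T·α'·(β'+T)/β'² = 2·71·20/324 = 710/81.

710/81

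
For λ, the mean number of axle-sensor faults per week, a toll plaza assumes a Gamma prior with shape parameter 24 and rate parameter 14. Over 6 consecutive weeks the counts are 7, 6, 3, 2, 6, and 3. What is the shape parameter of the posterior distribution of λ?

51

Total count: 7 + 6 + 3 + 2 + 6 + 3 = 27.
Total exposure: 6 weeks.
Conjugate update: add total count to the shape and total exposure to the rate, giving Gamma(51, 20).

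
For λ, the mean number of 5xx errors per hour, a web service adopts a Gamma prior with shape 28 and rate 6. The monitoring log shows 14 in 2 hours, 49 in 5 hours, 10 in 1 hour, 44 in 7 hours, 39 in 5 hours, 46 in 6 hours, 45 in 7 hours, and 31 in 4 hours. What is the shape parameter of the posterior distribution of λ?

306

Total count: 14 + 49 + 10 + 44 + 39 + 46 + 45 + 31 = 278.
Total exposure: 2 + 5 + 1 + 7 + 5 + 6 + 7 + 4 = 37 hours.
Conjugate update: add total count to the shape and total exposure to the rate, giving Gamma(306, 43).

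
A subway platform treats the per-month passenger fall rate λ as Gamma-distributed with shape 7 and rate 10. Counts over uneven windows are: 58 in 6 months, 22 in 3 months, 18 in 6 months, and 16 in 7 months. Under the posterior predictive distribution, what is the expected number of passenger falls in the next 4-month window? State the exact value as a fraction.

Total count: 58 + 22 + 18 + 16 = 114.
Total exposure: 6 + 3 + 6 + 7 = 22 months.
Conjugate update: add total count to the shape and total exposure to the rate, giving Gamma(121, 32).
Predictive mean over a 4-month window = T·E[λ|data] = 4·121/32 = 121/8.

121/8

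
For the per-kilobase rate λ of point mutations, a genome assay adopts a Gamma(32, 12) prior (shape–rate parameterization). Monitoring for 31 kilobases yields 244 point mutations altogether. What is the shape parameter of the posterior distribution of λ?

276

Total count 244 over total exposure 31 kilobases.
Posterior: α' = 32 + 244 = 276, β' = 12 + 31 = 43.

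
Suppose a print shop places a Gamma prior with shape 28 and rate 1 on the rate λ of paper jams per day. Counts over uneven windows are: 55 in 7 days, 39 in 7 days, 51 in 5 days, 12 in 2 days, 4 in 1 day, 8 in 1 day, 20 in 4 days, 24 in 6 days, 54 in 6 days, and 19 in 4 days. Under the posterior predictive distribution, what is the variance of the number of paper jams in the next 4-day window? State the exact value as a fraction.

3768/121

Total count: 55 + 39 + 51 + 12 + 4 + 8 + 20 + 24 + 54 + 19 = 286.
Total exposure: 7 + 7 + 5 + 2 + 1 + 1 + 4 + 6 + 6 + 4 = 43 days.
The Gamma prior is conjugate for the Poisson rate, so λ | data ~ Gamma(28+286, 1+43) = Gamma(314, 44).
The posterior predictive for a window of length T is Negative Binomial with variance T·α'·(β'+T)/β'² = 4·314·48/1936 = 3768/121.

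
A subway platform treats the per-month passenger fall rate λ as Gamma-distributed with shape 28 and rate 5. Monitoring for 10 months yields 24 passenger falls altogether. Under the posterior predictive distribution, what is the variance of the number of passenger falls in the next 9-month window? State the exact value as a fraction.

1248/25

Total count 24 over total exposure 10 months.
Posterior: α' = 28 + 24 = 52, β' = 5 + 10 = 15.
The posterior predictive for a window of length T is Negative Binomial with variance T·α'·(β'+T)/β'² = 9·52·24/225 = 1248/25.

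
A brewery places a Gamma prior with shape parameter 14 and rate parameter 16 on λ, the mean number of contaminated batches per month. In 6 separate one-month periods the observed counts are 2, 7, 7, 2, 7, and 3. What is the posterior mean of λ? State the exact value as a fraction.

Total count: 2 + 7 + 7 + 2 + 7 + 3 = 28.
Total exposure: 6 months.
Conjugate update: add total count to the shape and total exposure to the rate, giving Gamma(42, 22).
Posterior mean = α'/β' = 42/22 = 21/11.

21/11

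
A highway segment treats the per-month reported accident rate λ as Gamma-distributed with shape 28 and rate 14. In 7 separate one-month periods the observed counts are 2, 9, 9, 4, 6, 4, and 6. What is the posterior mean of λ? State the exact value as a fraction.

68/21

Total count: 2 + 9 + 9 + 4 + 6 + 4 + 6 = 40.
Total exposure: 7 months.
Conjugate update: add total count to the shape and total exposure to the rate, giving Gamma(68, 21).
Posterior mean = α'/β' = 68/21.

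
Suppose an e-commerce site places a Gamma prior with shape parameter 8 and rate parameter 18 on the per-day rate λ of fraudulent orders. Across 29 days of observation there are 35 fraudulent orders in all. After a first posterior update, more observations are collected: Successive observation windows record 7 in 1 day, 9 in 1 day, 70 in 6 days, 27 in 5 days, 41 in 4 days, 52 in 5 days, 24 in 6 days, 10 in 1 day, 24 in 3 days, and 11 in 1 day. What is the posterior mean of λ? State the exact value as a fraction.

Total count 35 over total exposure 29 days.
After the first batch: Gamma(8 + 35, 18 + 29) = Gamma(43, 47).
Total count: 7 + 9 + 70 + 27 + 41 + 52 + 24 + 10 + 24 + 11 = 275.
Total exposure: 1 + 1 + 6 + 5 + 4 + 5 + 6 + 1 + 3 + 1 = 33 days.
After the second batch: Gamma(43 + 275, 47 + 33) = Gamma(318, 80).
Posterior mean = α'/β' = 318/80 = 159/40.

159/40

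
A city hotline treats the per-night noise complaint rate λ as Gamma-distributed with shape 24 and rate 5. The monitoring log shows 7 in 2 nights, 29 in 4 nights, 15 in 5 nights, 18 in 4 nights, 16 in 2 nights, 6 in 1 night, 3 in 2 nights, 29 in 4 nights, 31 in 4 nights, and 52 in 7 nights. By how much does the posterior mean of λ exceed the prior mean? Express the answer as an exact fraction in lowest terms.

19/20

Total count: 7 + 29 + 15 + 18 + 16 + 6 + 3 + 29 + 31 + 52 = 206.
Total exposure: 2 + 4 + 5 + 4 + 2 + 1 + 2 + 4 + 4 + 7 = 35 nights.
The Gamma prior is conjugate for the Poisson rate, so λ | data ~ Gamma(24+206, 5+35) = Gamma(230, 40).
Posterior mean = 230/40 = 23/4; prior mean = 24/5 = 24/5. Difference = 23/4 − 24/5 = 19/20.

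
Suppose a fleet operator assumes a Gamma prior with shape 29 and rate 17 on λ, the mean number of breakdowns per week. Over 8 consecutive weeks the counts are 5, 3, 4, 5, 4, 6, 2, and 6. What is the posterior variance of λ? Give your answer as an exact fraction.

64/625

Total count: 5 + 3 + 4 + 5 + 4 + 6 + 2 + 6 = 35.
Total exposure: 8 weeks.
By Gamma–Poisson conjugacy, the posterior is Gamma(α + Σx, β + Σt) = Gamma(29 + 35, 17 + 8) = Gamma(64, 25).
Posterior variance = α'/β'² = 64/625.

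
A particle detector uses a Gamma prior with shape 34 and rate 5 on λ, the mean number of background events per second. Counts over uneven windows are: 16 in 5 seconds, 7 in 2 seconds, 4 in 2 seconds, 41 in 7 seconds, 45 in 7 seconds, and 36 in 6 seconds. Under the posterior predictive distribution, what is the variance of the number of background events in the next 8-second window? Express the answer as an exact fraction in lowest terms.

Total count: 16 + 7 + 4 + 41 + 45 + 36 = 149.
Total exposure: 5 + 2 + 2 + 7 + 7 + 6 = 29 seconds.
Posterior: α' = 34 + 149 = 183, β' = 5 + 29 = 34.
The posterior predictive for a window of length T is Negative Binomial with variance T·α'·(β'+T)/β'² = 8·183·42/1156 = 15372/289.

15372/289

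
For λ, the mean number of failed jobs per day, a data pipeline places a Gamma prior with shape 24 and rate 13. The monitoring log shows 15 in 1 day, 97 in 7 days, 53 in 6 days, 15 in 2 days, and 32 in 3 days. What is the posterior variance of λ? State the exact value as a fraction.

59/256

Total count: 15 + 97 + 53 + 15 + 32 = 212.
Total exposure: 1 + 7 + 6 + 2 + 3 = 19 days.
Conjugate update: add total count to the shape and total exposure to the rate, giving Gamma(236, 32).
Posterior variance = α'/β'² = 236/1024 = 59/256.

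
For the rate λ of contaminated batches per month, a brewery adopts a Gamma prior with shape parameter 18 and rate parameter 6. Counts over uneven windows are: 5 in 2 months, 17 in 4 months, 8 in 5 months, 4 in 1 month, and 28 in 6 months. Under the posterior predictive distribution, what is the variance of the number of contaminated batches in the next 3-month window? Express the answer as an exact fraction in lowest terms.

45/4

Total count: 5 + 17 + 8 + 4 + 28 = 62.
Total exposure: 2 + 4 + 5 + 1 + 6 = 18 months.
Posterior: α' = 18 + 62 = 80, β' = 6 + 18 = 24.
The posterior predictive for a window of length T is Negative Binomial with variance T·α'·(β'+T)/β'² = 3·80·27/576 = 45/4.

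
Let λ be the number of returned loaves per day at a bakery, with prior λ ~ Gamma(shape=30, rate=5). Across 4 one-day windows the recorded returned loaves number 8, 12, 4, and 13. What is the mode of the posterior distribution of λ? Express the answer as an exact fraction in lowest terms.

22/3

Total count: 8 + 12 + 4 + 13 = 37.
Total exposure: 4 days.
By Gamma–Poisson conjugacy, the posterior is Gamma(α + Σx, β + Σt) = Gamma(30 + 37, 5 + 4) = Gamma(67, 9).
Posterior mode = (α'−1)/β' = 66/9 = 22/3.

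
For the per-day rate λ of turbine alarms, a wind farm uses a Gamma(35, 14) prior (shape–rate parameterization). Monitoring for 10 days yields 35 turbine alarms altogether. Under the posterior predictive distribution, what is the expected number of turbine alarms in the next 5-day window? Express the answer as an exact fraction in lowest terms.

175/12

Total count 35 over total exposure 10 days.
By Gamma–Poisson conjugacy, the posterior is Gamma(α + Σx, β + Σt) = Gamma(35 + 35, 14 + 10) = Gamma(70, 24).
Predictive mean over a 5-day window = T·E[λ|data] = 5·70/24 = 175/12.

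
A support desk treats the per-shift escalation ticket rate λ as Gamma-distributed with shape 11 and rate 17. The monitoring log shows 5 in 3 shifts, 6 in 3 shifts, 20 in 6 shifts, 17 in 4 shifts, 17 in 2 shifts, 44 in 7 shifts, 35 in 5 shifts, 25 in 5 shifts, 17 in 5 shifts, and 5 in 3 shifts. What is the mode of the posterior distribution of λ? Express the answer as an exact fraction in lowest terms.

Total count: 5 + 6 + 20 + 17 + 17 + 44 + 35 + 25 + 17 + 5 = 191.
Total exposure: 3 + 3 + 6 + 4 + 2 + 7 + 5 + 5 + 5 + 3 = 43 shifts.
Posterior: α' = 11 + 191 = 202, β' = 17 + 43 = 60.
Posterior mode = (α'−1)/β' = 201/60 = 67/20.

67/20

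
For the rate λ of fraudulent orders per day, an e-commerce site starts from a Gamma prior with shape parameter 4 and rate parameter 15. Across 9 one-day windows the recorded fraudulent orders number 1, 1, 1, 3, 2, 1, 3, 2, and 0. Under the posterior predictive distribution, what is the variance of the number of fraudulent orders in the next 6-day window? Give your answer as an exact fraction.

45/8

Total count: 1 + 1 + 1 + 3 + 2 + 1 + 3 + 2 + 0 = 14.
Total exposure: 9 days.
Conjugate update: add total count to the shape and total exposure to the rate, giving Gamma(18, 24).
The posterior predictive for a window of length T is Negative Binomial with variance T·α'·(β'+T)/β'² = 6·18·30/576 = 45/8.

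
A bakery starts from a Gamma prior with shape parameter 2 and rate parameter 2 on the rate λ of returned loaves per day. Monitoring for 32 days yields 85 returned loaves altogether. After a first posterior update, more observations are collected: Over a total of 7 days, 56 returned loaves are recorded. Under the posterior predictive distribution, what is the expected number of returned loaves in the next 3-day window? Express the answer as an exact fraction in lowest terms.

429/41

Total count 85 over total exposure 32 days.
After the first batch: Gamma(2 + 85, 2 + 32) = Gamma(87, 34).
Total count 56 over total exposure 7 days.
After the second batch: Gamma(87 + 56, 34 + 7) = Gamma(143, 41).
Predictive mean over a 3-day window = T·E[λ|data] = 3·143/41 = 429/41.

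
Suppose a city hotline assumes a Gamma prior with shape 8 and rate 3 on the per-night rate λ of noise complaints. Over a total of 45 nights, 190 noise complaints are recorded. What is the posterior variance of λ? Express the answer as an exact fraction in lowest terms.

Total count 190 over total exposure 45 nights.
Gamma(α, β) with Poisson data over total exposure Σt gives posterior Gamma(α+Σx, β+Σt) = Gamma(198, 48).
Posterior variance = α'/β'² = 198/2304 = 11/128.

11/128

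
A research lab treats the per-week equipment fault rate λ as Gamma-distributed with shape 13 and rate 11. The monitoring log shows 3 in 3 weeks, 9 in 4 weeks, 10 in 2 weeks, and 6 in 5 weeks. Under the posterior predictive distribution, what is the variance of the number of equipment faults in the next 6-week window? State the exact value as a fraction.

Total count: 3 + 9 + 10 + 6 = 28.
Total exposure: 3 + 4 + 2 + 5 = 14 weeks.
By Gamma–Poisson conjugacy, the posterior is Gamma(α + Σx, β + Σt) = Gamma(13 + 28, 11 + 14) = Gamma(41, 25).
The posterior predictive for a window of length T is Negative Binomial with variance T·α'·(β'+T)/β'² = 6·41·31/625 = 7626/625.

7626/625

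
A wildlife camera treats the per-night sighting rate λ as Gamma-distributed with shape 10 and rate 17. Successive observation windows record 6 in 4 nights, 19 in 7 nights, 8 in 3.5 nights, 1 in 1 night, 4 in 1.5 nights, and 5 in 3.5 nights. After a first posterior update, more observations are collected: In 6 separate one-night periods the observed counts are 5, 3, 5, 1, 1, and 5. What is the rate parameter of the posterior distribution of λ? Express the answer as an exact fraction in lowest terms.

87/2

Total count: 6 + 19 + 8 + 1 + 4 + 5 = 43.
Total exposure: 4 + 7 + 3.5 + 1 + 1.5 + 3.5 = 20.5 nights.
After the first batch: Gamma(10 + 43, 17 + 20.5) = Gamma(53, 75/2).
Total count: 5 + 3 + 5 + 1 + 1 + 5 = 20.
Total exposure: 6 nights.
After the second batch: Gamma(53 + 20, 75/2 + 6) = Gamma(73, 87/2).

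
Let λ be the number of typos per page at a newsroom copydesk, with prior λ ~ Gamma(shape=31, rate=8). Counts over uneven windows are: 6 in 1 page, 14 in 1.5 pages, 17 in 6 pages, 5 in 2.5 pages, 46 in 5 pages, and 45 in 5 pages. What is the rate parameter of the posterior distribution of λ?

Total count: 6 + 14 + 17 + 5 + 46 + 45 = 133.
Total exposure: 1 + 1.5 + 6 + 2.5 + 5 + 5 = 21 pages.
Posterior: α' = 31 + 133 = 164, β' = 8 + 21 = 29.

29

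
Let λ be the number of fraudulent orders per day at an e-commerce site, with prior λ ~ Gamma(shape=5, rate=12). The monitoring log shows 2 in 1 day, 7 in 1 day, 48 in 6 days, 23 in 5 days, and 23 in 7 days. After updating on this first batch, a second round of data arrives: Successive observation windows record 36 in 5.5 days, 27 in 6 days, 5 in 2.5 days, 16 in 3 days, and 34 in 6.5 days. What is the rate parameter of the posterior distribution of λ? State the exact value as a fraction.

111/2

Total count: 2 + 7 + 48 + 23 + 23 = 103.
Total exposure: 1 + 1 + 6 + 5 + 7 = 20 days.
After the first batch: Gamma(5 + 103, 12 + 20) = Gamma(108, 32).
Total count: 36 + 27 + 5 + 16 + 34 = 118.
Total exposure: 5.5 + 6 + 2.5 + 3 + 6.5 = 23.5 days.
After the second batch: Gamma(108 + 118, 32 + 23.5) = Gamma(226, 111/2).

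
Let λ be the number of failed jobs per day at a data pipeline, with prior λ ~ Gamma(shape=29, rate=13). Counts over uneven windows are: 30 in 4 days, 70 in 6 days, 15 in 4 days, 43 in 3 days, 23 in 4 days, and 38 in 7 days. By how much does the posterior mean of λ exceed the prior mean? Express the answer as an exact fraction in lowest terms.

Total count: 30 + 70 + 15 + 43 + 23 + 38 = 219.
Total exposure: 4 + 6 + 4 + 3 + 4 + 7 = 28 days.
Posterior: α' = 29 + 219 = 248, β' = 13 + 28 = 41.
Posterior mean = 248/41 = 248/41; prior mean = 29/13 = 29/13. Difference = 248/41 − 29/13 = 2035/533.

2035/533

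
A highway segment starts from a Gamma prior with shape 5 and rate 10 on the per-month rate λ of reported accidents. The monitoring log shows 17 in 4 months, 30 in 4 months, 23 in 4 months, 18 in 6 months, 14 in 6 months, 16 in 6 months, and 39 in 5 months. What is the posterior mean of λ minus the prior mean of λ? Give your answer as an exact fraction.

31/10

Total count: 17 + 30 + 23 + 18 + 14 + 16 + 39 = 157.
Total exposure: 4 + 4 + 4 + 6 + 6 + 6 + 5 = 35 months.
The Gamma prior is conjugate for the Poisson rate, so λ | data ~ Gamma(5+157, 10+35) = Gamma(162, 45).
Posterior mean = 162/45 = 18/5; prior mean = 5/10 = 1/2. Difference = 18/5 − 1/2 = 31/10.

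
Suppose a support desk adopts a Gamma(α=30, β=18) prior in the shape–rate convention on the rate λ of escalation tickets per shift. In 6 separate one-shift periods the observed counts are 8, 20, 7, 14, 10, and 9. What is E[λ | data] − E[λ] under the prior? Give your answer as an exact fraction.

Total count: 8 + 20 + 7 + 14 + 10 + 9 = 68.
Total exposure: 6 shifts.
By Gamma–Poisson conjugacy, the posterior is Gamma(α + Σx, β + Σt) = Gamma(30 + 68, 18 + 6) = Gamma(98, 24).
Posterior mean = 98/24 = 49/12; prior mean = 30/18 = 5/3. Difference = 49/12 − 5/3 = 29/12.

29/12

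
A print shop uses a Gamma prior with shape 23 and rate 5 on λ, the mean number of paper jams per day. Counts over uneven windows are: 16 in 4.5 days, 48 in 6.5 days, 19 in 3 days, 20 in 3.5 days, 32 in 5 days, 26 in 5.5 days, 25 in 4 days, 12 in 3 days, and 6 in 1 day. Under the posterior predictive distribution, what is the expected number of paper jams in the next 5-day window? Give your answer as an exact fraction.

Total count: 16 + 48 + 19 + 20 + 32 + 26 + 25 + 12 + 6 = 204.
Total exposure: 4.5 + 6.5 + 3 + 3.5 + 5 + 5.5 + 4 + 3 + 1 = 36 days.
The Gamma prior is conjugate for the Poisson rate, so λ | data ~ Gamma(23+204, 5+36) = Gamma(227, 41).
Predictive mean over a 5-day window = T·E[λ|data] = 5·227/41 = 1135/41.

1135/41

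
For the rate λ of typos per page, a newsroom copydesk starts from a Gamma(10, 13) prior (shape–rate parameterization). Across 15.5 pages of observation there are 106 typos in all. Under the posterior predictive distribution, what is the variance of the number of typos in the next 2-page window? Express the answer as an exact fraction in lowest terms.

28304/3249

Total count 106 over total exposure 15.5 pages.
The Gamma prior is conjugate for the Poisson rate, so λ | data ~ Gamma(10+106, 13+15.5) = Gamma(116, 57/2).
The posterior predictive for a window of length T is Negative Binomial with variance T·α'·(β'+T)/β'² = 2·116·(61/2)/(3249/4) = 28304/3249.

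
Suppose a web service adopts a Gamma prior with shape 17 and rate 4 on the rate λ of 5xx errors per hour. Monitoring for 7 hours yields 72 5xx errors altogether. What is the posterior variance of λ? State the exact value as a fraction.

Total count 72 over total exposure 7 hours.
Posterior: α' = 17 + 72 = 89, β' = 4 + 7 = 11.
Posterior variance = α'/β'² = 89/121.

89/121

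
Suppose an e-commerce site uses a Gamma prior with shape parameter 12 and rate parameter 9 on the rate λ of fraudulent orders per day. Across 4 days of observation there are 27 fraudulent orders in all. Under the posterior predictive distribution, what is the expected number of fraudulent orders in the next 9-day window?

Total count 27 over total exposure 4 days.
Posterior: α' = 12 + 27 = 39, β' = 9 + 4 = 13.
Predictive mean over a 9-day window = T·E[λ|data] = 9·39/13 = 27.

27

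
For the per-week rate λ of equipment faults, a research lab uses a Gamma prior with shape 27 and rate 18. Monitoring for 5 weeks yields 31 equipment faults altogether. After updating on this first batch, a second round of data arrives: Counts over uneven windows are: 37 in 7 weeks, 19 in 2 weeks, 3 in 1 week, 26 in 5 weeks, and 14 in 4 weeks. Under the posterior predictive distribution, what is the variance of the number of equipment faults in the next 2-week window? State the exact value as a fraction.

3454/441

Total count 31 over total exposure 5 weeks.
After the first batch: Gamma(27 + 31, 18 + 5) = Gamma(58, 23).
Total count: 37 + 19 + 3 + 26 + 14 = 99.
Total exposure: 7 + 2 + 1 + 5 + 4 = 19 weeks.
After the second batch: Gamma(58 + 99, 23 + 19) = Gamma(157, 42).
The posterior predictive for a window of length T is Negative Binomial with variance T·α'·(β'+T)/β'² = 2·157·44/1764 = 3454/441.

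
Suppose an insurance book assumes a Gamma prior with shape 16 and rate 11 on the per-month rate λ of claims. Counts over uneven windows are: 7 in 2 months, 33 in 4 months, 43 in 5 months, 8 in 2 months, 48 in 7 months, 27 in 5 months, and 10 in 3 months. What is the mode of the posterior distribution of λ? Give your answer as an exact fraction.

191/39

Total count: 7 + 33 + 43 + 8 + 48 + 27 + 10 = 176.
Total exposure: 2 + 4 + 5 + 2 + 7 + 5 + 3 = 28 months.
By Gamma–Poisson conjugacy, the posterior is Gamma(α + Σx, β + Σt) = Gamma(16 + 176, 11 + 28) = Gamma(192, 39).
Posterior mode = (α'−1)/β' = 191/39.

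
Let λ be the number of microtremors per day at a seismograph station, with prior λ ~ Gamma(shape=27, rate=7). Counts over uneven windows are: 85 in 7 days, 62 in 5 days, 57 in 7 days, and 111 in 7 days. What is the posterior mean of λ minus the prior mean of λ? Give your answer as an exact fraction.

Total count: 85 + 62 + 57 + 111 = 315.
Total exposure: 7 + 5 + 7 + 7 = 26 days.
Conjugate update: add total count to the shape and total exposure to the rate, giving Gamma(342, 33).
Posterior mean = 342/33 = 114/11; prior mean = 27/7 = 27/7. Difference = 114/11 − 27/7 = 501/77.

501/77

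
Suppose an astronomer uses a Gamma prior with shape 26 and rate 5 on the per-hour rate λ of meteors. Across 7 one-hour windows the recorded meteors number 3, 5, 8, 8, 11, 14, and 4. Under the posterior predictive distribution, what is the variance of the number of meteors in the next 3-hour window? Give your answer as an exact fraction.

Total count: 3 + 5 + 8 + 8 + 11 + 14 + 4 = 53.
Total exposure: 7 hours.
The Gamma prior is conjugate for the Poisson rate, so λ | data ~ Gamma(26+53, 5+7) = Gamma(79, 12).
The posterior predictive for a window of length T is Negative Binomial with variance T·α'·(β'+T)/β'² = 3·79·15/144 = 395/16.

395/16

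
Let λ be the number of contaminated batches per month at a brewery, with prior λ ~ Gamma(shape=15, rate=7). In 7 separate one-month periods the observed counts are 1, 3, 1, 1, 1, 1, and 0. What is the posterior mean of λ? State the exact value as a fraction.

23/14

Total count: 1 + 3 + 1 + 1 + 1 + 1 + 0 = 8.
Total exposure: 7 months.
Gamma(α, β) with Poisson data over total exposure Σt gives posterior Gamma(α+Σx, β+Σt) = Gamma(23, 14).
Posterior mean = α'/β' = 23/14.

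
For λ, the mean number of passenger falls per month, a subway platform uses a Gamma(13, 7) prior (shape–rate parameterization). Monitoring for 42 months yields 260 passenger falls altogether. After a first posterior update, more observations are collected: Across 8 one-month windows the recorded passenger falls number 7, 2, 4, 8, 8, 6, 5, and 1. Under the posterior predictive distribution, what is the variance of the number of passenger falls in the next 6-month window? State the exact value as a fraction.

13188/361

Total count 260 over total exposure 42 months.
After the first batch: Gamma(13 + 260, 7 + 42) = Gamma(273, 49).
Total count: 7 + 2 + 4 + 8 + 8 + 6 + 5 + 1 = 41.
Total exposure: 8 months.
After the second batch: Gamma(273 + 41, 49 + 8) = Gamma(314, 57).
The posterior predictive for a window of length T is Negative Binomial with variance T·α'·(β'+T)/β'² = 6·314·63/3249 = 13188/361.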